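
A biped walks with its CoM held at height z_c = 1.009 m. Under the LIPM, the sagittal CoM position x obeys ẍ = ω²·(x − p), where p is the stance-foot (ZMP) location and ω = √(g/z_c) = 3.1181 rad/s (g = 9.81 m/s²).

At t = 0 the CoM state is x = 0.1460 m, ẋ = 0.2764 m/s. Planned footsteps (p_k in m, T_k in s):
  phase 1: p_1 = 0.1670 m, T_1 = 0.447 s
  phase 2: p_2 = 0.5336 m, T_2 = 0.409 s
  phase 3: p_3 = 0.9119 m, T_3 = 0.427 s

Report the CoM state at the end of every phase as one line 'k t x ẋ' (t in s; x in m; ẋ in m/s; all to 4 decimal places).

phase 1: p=0.1670, T=0.447, ωT=1.393791, cosh=2.139115, sinh=1.890983; start (x,ẋ)=(0.146000, 0.276400) → end (x,ẋ)=(0.289702, 0.467430)
phase 2: p=0.5336, T=0.409, ωT=1.275303, cosh=1.929566, sinh=1.650220; start (x,ẋ)=(0.289702, 0.467430) → end (x,ẋ)=(0.310365, -0.353051)
phase 3: p=0.9119, T=0.427, ωT=1.331429, cosh=2.025274, sinh=1.761175; start (x,ẋ)=(0.310365, -0.353051) → end (x,ẋ)=(-0.505784, -4.018364)

1 0.4470 0.2897 0.4674
2 0.8560 0.3104 -0.3531
3 1.2830 -0.5058 -4.0184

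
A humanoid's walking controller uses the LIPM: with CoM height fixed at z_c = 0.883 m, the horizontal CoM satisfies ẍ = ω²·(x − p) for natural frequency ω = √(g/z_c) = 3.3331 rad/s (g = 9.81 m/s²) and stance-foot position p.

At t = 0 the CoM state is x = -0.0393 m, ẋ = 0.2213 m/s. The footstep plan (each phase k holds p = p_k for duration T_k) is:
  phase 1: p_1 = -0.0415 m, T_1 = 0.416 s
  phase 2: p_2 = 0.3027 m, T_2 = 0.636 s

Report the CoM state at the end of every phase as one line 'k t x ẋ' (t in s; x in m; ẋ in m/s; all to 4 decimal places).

1 0.4160 0.0877 0.4841
2 1.0520 -0.0094 -0.8962

phase 1: p=-0.0415, T=0.416, ωT=1.386570, cosh=2.125516, sinh=1.875585; start (x,ẋ)=(-0.039300, 0.221300) → end (x,ẋ)=(0.087705, 0.484130)
phase 2: p=0.3027, T=0.636, ωT=2.119852, cosh=4.224975, sinh=4.104926; start (x,ẋ)=(0.087705, 0.484130) → end (x,ẋ)=(-0.009412, -0.896153)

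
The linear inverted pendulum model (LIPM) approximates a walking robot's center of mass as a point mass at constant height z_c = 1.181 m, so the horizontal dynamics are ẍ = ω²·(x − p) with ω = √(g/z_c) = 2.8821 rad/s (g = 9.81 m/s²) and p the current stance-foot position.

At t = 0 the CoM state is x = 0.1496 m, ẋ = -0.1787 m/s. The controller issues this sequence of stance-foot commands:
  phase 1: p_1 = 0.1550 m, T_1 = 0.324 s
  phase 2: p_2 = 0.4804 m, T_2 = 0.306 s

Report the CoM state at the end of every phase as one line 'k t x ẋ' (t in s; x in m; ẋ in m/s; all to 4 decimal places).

1 0.3240 0.0804 -0.2792
2 0.6300 -0.1825 -1.5488

phase 1: p=0.1550, T=0.324, ωT=0.933800, cosh=1.468608, sinh=1.075551; start (x,ẋ)=(0.149600, -0.178700) → end (x,ẋ)=(0.080382, -0.279179)
phase 2: p=0.4804, T=0.306, ωT=0.881923, cosh=1.414763, sinh=1.000777; start (x,ẋ)=(0.080382, -0.279179) → end (x,ẋ)=(-0.182473, -1.548761)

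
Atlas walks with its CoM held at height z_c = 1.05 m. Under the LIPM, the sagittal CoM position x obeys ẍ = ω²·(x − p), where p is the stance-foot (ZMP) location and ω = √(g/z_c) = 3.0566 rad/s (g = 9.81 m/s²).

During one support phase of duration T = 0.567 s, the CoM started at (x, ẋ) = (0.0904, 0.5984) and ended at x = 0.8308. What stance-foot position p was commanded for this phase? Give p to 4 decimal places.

ωT = 3.0566·0.567 = 1.733092; cosh(ωT) = 2.917430, sinh(ωT) = 2.740693
x(T) = p + (x₀−p)·cosh(ωT) + (ẋ₀/ω)·sinh(ωT) ⇒ p·(1 − cosh) = x(T) − x₀·cosh − (ẋ₀/ω)·sinh
numerator   = 0.8308 − (0.0904)·2.917430 − (0.5984/3.0566)·2.740693 = 0.030510
denominator = 1 − 2.917430 = -1.917430
p = 0.030510 / -1.917430 = -0.0159

p = -0.0159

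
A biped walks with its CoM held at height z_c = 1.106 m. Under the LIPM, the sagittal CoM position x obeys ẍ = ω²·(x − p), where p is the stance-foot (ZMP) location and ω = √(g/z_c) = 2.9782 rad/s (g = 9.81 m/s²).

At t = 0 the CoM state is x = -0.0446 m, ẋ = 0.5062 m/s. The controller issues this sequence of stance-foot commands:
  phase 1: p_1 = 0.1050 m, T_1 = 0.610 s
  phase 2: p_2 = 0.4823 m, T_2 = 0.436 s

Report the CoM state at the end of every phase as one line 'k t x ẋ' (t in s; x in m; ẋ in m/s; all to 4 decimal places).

1 0.6100 0.1417 0.2639
2 1.0460 -0.0379 -1.2004

phase 1: p=0.1050, T=0.610, ωT=1.816702, cosh=3.157049, sinh=2.994488; start (x,ẋ)=(-0.044600, 0.506200) → end (x,ẋ)=(0.141674, 0.263938)
phase 2: p=0.4823, T=0.436, ωT=1.298495, cosh=1.968361, sinh=1.695419; start (x,ẋ)=(0.141674, 0.263938) → end (x,ẋ)=(-0.037921, -1.200397)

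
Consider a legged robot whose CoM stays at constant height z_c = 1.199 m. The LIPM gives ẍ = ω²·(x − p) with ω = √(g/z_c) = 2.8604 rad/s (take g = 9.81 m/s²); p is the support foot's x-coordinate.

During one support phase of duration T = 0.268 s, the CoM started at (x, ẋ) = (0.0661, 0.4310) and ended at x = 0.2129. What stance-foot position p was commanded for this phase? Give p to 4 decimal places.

p = 0.0024

ωT = 2.8604·0.268 = 0.766587; cosh(ωT) = 1.308502, sinh(ωT) = 0.843906
x(T) = p + (x₀−p)·cosh(ωT) + (ẋ₀/ω)·sinh(ωT) ⇒ p·(1 − cosh) = x(T) − x₀·cosh − (ẋ₀/ω)·sinh
numerator   = 0.2129 − (0.0661)·1.308502 − (0.4310/2.8604)·0.843906 = -0.000750
denominator = 1 − 1.308502 = -0.308502
p = -0.000750 / -0.308502 = 0.0024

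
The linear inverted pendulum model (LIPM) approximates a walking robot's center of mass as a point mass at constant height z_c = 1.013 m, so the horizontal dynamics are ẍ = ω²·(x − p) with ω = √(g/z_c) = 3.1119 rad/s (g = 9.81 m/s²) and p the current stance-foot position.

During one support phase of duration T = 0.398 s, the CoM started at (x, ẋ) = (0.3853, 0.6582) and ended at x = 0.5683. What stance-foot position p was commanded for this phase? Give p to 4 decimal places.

ωT = 3.1119·0.398 = 1.238536; cosh(ωT) = 1.870183, sinh(ωT) = 1.580375
x(T) = p + (x₀−p)·cosh(ωT) + (ẋ₀/ω)·sinh(ωT) ⇒ p·(1 − cosh) = x(T) − x₀·cosh − (ẋ₀/ω)·sinh
numerator   = 0.5683 − (0.3853)·1.870183 − (0.6582/3.1119)·1.580375 = -0.486548
denominator = 1 − 1.870183 = -0.870183
p = -0.486548 / -0.870183 = 0.5591

p = 0.5591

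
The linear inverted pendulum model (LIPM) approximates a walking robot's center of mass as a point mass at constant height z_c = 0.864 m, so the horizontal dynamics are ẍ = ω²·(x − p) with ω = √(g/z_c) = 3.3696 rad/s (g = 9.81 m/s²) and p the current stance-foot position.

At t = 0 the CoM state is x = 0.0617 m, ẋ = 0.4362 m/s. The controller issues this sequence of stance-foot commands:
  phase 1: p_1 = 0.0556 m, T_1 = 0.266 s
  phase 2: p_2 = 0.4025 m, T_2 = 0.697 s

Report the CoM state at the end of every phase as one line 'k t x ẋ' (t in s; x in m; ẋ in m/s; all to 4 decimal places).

1 0.2660 0.1965 0.6445
2 0.9630 0.3064 -0.1958

phase 1: p=0.0556, T=0.266, ωT=0.896314, cosh=1.429312, sinh=1.021241; start (x,ẋ)=(0.061700, 0.436200) → end (x,ẋ)=(0.196520, 0.644457)
phase 2: p=0.4025, T=0.697, ωT=2.348611, cosh=5.283260, sinh=5.187758; start (x,ẋ)=(0.196520, 0.644457) → end (x,ẋ)=(0.306445, -0.195834)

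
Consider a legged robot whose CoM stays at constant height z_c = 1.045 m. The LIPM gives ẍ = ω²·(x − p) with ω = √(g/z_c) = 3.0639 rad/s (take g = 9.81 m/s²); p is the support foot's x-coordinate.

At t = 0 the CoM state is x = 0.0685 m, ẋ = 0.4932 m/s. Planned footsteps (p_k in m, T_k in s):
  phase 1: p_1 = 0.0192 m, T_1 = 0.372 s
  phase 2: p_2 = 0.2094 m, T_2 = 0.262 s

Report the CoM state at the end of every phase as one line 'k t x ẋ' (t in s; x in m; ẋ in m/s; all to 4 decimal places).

1 0.3720 0.3300 1.0617
2 0.6340 0.6800 1.7521

phase 1: p=0.0192, T=0.372, ωT=1.139771, cosh=1.722972, sinh=1.403080; start (x,ẋ)=(0.068500, 0.493200) → end (x,ẋ)=(0.329998, 1.061705)
phase 2: p=0.2094, T=0.262, ωT=0.802742, cosh=1.339875, sinh=0.891776; start (x,ẋ)=(0.329998, 1.061705) → end (x,ẋ)=(0.680006, 1.752064)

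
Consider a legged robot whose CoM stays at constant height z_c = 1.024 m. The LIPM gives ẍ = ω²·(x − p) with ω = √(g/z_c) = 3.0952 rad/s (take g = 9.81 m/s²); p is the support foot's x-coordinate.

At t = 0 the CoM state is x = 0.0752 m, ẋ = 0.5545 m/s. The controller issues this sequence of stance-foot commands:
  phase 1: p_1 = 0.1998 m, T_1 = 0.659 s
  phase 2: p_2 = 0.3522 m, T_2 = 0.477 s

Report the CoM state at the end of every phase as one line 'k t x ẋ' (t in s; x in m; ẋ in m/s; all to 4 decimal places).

1 0.6590 0.3897 0.7102
2 1.1360 0.9146 1.8765

phase 1: p=0.1998, T=0.659, ωT=2.039737, cosh=3.909324, sinh=3.779261; start (x,ẋ)=(0.075200, 0.554500) → end (x,ẋ)=(0.389747, 0.710203)
phase 2: p=0.3522, T=0.477, ωT=1.476410, cosh=2.302831, sinh=2.074374; start (x,ẋ)=(0.389747, 0.710203) → end (x,ẋ)=(0.914635, 1.876550)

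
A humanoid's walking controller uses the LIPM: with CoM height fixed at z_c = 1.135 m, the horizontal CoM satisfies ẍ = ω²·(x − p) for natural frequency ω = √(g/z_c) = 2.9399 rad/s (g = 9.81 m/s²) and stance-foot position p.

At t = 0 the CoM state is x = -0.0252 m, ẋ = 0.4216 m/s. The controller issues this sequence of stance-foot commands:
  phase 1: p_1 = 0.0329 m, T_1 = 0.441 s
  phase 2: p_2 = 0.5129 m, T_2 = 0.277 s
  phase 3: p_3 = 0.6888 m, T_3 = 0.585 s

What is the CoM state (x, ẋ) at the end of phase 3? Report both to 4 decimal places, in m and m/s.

x = -0.8987, ẋ = -4.4497

phase 1: p=0.0329, T=0.441, ωT=1.296496, cosh=1.964975, sinh=1.691487; start (x,ẋ)=(-0.025200, 0.421600) → end (x,ẋ)=(0.161305, 0.539514)
phase 2: p=0.5129, T=0.277, ωT=0.814352, cosh=1.350319, sinh=0.907393; start (x,ẋ)=(0.161305, 0.539514) → end (x,ẋ)=(0.204654, -0.209416)
phase 3: p=0.6888, T=0.585, ωT=1.719842, cosh=2.881369, sinh=2.702274; start (x,ẋ)=(0.204654, -0.209416) → end (x,ẋ)=(-0.898694, -4.449665)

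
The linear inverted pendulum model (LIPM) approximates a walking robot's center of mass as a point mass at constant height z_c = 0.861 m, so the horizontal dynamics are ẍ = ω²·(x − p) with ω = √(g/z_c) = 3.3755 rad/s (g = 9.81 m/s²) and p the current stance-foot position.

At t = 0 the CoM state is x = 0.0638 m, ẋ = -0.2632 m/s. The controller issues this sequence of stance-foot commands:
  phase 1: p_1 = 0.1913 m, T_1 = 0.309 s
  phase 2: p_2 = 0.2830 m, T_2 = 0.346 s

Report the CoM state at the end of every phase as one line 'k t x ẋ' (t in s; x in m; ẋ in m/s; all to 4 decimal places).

phase 1: p=0.1913, T=0.309, ωT=1.043030, cosh=1.595093, sinh=1.242708; start (x,ẋ)=(0.063800, -0.263200) → end (x,ẋ)=(-0.108973, -0.954660)
phase 2: p=0.2830, T=0.346, ωT=1.167923, cosh=1.763160, sinh=1.452148; start (x,ẋ)=(-0.108973, -0.954660) → end (x,ẋ)=(-0.818808, -3.604562)

1 0.3090 -0.1090 -0.9547
2 0.6550 -0.8188 -3.6046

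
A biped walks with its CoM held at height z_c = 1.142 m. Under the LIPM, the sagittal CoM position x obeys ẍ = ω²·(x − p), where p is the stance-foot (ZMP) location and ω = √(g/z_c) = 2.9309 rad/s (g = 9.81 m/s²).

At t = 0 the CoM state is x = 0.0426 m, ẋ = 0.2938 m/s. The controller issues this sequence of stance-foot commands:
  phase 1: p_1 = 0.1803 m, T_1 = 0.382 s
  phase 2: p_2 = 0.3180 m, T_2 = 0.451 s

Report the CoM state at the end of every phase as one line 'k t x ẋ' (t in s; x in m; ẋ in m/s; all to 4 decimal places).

phase 1: p=0.1803, T=0.382, ωT=1.119604, cosh=1.695025, sinh=1.368616; start (x,ẋ)=(0.042600, 0.293800) → end (x,ẋ)=(0.084088, -0.054354)
phase 2: p=0.3180, T=0.451, ωT=1.321836, cosh=2.008473, sinh=1.741827; start (x,ẋ)=(0.084088, -0.054354) → end (x,ẋ)=(-0.184108, -1.303318)

1 0.3820 0.0841 -0.0544
2 0.8330 -0.1841 -1.3033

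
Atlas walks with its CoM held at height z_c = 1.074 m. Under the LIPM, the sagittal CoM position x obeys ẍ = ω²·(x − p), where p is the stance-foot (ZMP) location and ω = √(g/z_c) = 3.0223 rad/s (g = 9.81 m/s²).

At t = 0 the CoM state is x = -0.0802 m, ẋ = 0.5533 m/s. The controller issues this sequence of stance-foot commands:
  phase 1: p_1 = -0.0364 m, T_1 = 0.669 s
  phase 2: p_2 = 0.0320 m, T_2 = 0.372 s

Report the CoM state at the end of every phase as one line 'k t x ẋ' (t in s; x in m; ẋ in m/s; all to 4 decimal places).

1 0.6690 0.4745 1.6350
2 1.0410 1.5296 4.6230

phase 1: p=-0.0364, T=0.669, ωT=2.021919, cosh=3.842602, sinh=3.710201; start (x,ẋ)=(-0.080200, 0.553300) → end (x,ẋ)=(0.474530, 1.634967)
phase 2: p=0.0320, T=0.372, ωT=1.124296, cosh=1.701465, sinh=1.376583; start (x,ẋ)=(0.474530, 1.634967) → end (x,ẋ)=(1.529636, 4.622961)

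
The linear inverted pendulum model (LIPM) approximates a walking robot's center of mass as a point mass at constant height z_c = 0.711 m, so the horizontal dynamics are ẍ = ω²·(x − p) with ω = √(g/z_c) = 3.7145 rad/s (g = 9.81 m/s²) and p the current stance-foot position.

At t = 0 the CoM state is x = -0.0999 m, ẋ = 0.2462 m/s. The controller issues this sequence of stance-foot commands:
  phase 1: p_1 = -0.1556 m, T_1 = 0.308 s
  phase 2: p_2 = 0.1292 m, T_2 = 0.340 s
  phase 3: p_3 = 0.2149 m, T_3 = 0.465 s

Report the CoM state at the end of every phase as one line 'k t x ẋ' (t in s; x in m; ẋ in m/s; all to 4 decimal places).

1 0.3080 0.0342 0.7175
2 0.6480 0.2620 0.7960
3 1.1130 0.9352 2.7858

phase 1: p=-0.1556, T=0.308, ωT=1.144066, cosh=1.729014, sinh=1.410493; start (x,ẋ)=(-0.099900, 0.246200) → end (x,ẋ)=(0.034195, 0.717511)
phase 2: p=0.1292, T=0.340, ωT=1.262930, cosh=1.909295, sinh=1.626471; start (x,ẋ)=(0.034195, 0.717511) → end (x,ẋ)=(0.261984, 0.795963)
phase 3: p=0.2149, T=0.465, ωT=1.727243, cosh=2.901448, sinh=2.723674; start (x,ẋ)=(0.261984, 0.795963) → end (x,ẋ)=(0.935156, 2.785799)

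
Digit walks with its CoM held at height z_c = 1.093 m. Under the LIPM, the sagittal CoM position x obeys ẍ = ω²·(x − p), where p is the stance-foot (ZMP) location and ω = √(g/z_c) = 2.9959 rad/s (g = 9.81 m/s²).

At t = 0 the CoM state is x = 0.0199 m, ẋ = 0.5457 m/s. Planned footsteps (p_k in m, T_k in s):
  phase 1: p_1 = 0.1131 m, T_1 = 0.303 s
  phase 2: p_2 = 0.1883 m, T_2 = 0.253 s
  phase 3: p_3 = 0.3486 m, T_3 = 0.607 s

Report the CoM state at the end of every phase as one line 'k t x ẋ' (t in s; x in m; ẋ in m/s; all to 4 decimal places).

1 0.3030 0.1678 0.4967
2 0.5560 0.2997 0.5952
3 1.1630 0.7899 1.4423

phase 1: p=0.1131, T=0.303, ωT=0.907758, cosh=1.441093, sinh=1.037665; start (x,ẋ)=(0.019900, 0.545700) → end (x,ẋ)=(0.167800, 0.496670)
phase 2: p=0.1883, T=0.253, ωT=0.757963, cosh=1.301272, sinh=0.832652; start (x,ẋ)=(0.167800, 0.496670) → end (x,ẋ)=(0.299663, 0.595164)
phase 3: p=0.3486, T=0.607, ωT=1.818511, cosh=3.162472, sinh=3.000205; start (x,ẋ)=(0.299663, 0.595164) → end (x,ẋ)=(0.789858, 1.442330)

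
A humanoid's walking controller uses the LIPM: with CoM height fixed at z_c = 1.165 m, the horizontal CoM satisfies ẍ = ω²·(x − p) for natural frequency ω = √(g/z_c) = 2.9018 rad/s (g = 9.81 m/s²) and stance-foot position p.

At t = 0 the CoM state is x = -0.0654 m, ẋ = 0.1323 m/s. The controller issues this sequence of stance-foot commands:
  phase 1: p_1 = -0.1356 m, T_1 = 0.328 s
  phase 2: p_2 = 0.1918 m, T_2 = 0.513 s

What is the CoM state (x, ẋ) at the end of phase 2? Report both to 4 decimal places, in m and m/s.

x = 0.0951, ẋ = -0.0724

phase 1: p=-0.1356, T=0.328, ωT=0.951790, cosh=1.488196, sinh=1.102147; start (x,ẋ)=(-0.065400, 0.132300) → end (x,ẋ)=(0.019121, 0.421403)
phase 2: p=0.1918, T=0.513, ωT=1.488623, cosh=2.328337, sinh=2.102654; start (x,ẋ)=(0.019121, 0.421403) → end (x,ẋ)=(0.095095, -0.072431)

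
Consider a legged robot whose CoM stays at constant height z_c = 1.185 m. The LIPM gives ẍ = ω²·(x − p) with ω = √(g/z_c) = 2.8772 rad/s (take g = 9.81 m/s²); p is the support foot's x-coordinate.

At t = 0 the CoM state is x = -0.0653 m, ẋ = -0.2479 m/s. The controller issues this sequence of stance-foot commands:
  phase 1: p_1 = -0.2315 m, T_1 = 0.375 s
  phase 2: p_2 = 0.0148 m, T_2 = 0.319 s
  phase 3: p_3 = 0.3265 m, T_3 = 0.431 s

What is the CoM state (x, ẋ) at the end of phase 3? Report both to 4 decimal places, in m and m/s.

x = -0.3134, ẋ = -1.5283

phase 1: p=-0.2315, T=0.375, ωT=1.078950, cosh=1.640771, sinh=1.300818; start (x,ẋ)=(-0.065300, -0.247900) → end (x,ẋ)=(-0.070883, 0.215292)
phase 2: p=0.0148, T=0.319, ωT=0.917827, cosh=1.451615, sinh=1.052229; start (x,ẋ)=(-0.070883, 0.215292) → end (x,ẋ)=(-0.030843, 0.053119)
phase 3: p=0.3265, T=0.431, ωT=1.240073, cosh=1.872615, sinh=1.583252; start (x,ẋ)=(-0.030843, 0.053119) → end (x,ẋ)=(-0.313436, -1.528344)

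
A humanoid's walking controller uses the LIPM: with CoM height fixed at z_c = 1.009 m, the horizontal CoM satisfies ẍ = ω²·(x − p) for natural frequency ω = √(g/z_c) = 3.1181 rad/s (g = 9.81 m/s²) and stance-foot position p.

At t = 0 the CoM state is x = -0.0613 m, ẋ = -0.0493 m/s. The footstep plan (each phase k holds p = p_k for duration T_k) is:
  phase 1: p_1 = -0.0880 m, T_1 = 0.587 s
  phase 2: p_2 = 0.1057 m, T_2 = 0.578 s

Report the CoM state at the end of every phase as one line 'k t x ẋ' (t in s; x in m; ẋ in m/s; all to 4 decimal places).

1 0.5870 -0.0506 0.0952
2 1.1650 -0.2911 -1.1411

phase 1: p=-0.0880, T=0.587, ωT=1.830325, cosh=3.198136, sinh=3.037775; start (x,ẋ)=(-0.061300, -0.049300) → end (x,ẋ)=(-0.050640, 0.095237)
phase 2: p=0.1057, T=0.578, ωT=1.802262, cosh=3.114136, sinh=2.949210; start (x,ẋ)=(-0.050640, 0.095237) → end (x,ẋ)=(-0.291085, -1.141110)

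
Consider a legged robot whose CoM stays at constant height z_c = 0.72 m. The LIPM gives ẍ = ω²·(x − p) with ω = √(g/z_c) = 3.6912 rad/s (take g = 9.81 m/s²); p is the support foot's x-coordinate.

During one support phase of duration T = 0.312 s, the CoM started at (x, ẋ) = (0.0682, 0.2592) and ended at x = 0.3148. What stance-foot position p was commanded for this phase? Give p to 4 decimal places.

p = -0.1300

ωT = 3.6912·0.312 = 1.151654; cosh(ωT) = 1.739768, sinh(ωT) = 1.423654
x(T) = p + (x₀−p)·cosh(ωT) + (ẋ₀/ω)·sinh(ωT) ⇒ p·(1 − cosh) = x(T) − x₀·cosh − (ẋ₀/ω)·sinh
numerator   = 0.3148 − (0.0682)·1.739768 − (0.2592/3.6912)·1.423654 = 0.096177
denominator = 1 − 1.739768 = -0.739768
p = 0.096177 / -0.739768 = -0.1300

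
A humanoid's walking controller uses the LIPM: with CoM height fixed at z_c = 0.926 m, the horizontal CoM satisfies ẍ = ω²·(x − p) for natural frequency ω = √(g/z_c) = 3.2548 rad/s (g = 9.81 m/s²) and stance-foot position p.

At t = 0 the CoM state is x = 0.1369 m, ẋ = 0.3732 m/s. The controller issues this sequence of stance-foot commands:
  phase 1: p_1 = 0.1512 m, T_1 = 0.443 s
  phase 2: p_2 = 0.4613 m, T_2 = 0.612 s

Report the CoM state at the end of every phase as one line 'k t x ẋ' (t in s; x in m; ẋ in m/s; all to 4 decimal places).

phase 1: p=0.1512, T=0.443, ωT=1.441876, cosh=2.232553, sinh=1.996070; start (x,ẋ)=(0.136900, 0.373200) → end (x,ẋ)=(0.348147, 0.740285)
phase 2: p=0.4613, T=0.612, ωT=1.991938, cosh=3.733076, sinh=3.596646; start (x,ẋ)=(0.348147, 0.740285) → end (x,ẋ)=(0.856925, 1.438925)

1 0.4430 0.3481 0.7403
2 1.0550 0.8569 1.4389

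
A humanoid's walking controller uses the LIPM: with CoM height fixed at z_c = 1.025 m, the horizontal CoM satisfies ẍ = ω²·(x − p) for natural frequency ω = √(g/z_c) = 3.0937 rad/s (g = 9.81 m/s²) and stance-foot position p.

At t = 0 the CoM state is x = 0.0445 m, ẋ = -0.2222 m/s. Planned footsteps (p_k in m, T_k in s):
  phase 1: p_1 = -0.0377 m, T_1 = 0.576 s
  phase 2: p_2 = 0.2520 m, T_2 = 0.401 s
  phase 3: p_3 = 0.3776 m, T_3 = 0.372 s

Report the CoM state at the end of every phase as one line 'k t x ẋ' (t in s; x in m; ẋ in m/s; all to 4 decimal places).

phase 1: p=-0.0377, T=0.576, ωT=1.781971, cosh=3.054931, sinh=2.886625; start (x,ẋ)=(0.044500, -0.222200) → end (x,ẋ)=(0.006088, 0.055269)
phase 2: p=0.2520, T=0.401, ωT=1.240574, cosh=1.873407, sinh=1.584189; start (x,ẋ)=(0.006088, 0.055269) → end (x,ẋ)=(-0.180391, -1.101674)
phase 3: p=0.3776, T=0.372, ωT=1.150856, cosh=1.738632, sinh=1.422267; start (x,ẋ)=(-0.180391, -1.101674) → end (x,ẋ)=(-1.099014, -4.370604)

1 0.5760 0.0061 0.0553
2 0.9770 -0.1804 -1.1017
3 1.3490 -1.0990 -4.3706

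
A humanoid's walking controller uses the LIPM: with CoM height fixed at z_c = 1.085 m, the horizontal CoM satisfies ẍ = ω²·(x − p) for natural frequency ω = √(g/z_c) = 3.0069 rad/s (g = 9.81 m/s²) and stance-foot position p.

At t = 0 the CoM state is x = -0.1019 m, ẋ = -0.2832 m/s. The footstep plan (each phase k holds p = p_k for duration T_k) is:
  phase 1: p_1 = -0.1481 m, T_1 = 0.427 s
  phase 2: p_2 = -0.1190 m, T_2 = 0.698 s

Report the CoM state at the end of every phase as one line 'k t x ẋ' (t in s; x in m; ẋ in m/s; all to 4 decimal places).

1 0.4270 -0.2153 -0.3189
2 1.1250 -0.9437 -2.4833

phase 1: p=-0.1481, T=0.427, ωT=1.283946, cosh=1.943902, sinh=1.666959; start (x,ẋ)=(-0.101900, -0.283200) → end (x,ẋ)=(-0.215292, -0.318941)
phase 2: p=-0.1190, T=0.698, ωT=2.098816, cosh=4.139555, sinh=4.016954; start (x,ẋ)=(-0.215292, -0.318941) → end (x,ẋ)=(-0.943682, -2.483340)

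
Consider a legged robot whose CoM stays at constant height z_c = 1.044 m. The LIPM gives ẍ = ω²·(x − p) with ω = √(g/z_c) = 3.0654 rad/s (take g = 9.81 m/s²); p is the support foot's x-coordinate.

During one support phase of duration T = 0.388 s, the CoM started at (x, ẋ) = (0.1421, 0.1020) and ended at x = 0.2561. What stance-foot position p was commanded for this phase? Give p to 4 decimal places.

p = 0.0611

ωT = 3.0654·0.388 = 1.189375; cosh(ωT) = 1.794720, sinh(ωT) = 1.490308
x(T) = p + (x₀−p)·cosh(ωT) + (ẋ₀/ω)·sinh(ωT) ⇒ p·(1 − cosh) = x(T) − x₀·cosh − (ẋ₀/ω)·sinh
numerator   = 0.2561 − (0.1421)·1.794720 − (0.1020/3.0654)·1.490308 = -0.048519
denominator = 1 − 1.794720 = -0.794720
p = -0.048519 / -0.794720 = 0.0611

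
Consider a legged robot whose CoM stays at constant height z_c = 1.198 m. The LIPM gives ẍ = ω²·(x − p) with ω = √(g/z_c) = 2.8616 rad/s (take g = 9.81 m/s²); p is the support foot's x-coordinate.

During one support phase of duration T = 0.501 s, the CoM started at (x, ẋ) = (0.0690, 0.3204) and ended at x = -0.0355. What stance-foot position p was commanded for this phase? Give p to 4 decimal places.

p = 0.3370

ωT = 2.8616·0.501 = 1.433662; cosh(ωT) = 2.216231, sinh(ωT) = 1.977797
x(T) = p + (x₀−p)·cosh(ωT) + (ẋ₀/ω)·sinh(ωT) ⇒ p·(1 − cosh) = x(T) − x₀·cosh − (ẋ₀/ω)·sinh
numerator   = -0.0355 − (0.0690)·2.216231 − (0.3204/2.8616)·1.977797 = -0.409865
denominator = 1 − 2.216231 = -1.216231
p = -0.409865 / -1.216231 = 0.3370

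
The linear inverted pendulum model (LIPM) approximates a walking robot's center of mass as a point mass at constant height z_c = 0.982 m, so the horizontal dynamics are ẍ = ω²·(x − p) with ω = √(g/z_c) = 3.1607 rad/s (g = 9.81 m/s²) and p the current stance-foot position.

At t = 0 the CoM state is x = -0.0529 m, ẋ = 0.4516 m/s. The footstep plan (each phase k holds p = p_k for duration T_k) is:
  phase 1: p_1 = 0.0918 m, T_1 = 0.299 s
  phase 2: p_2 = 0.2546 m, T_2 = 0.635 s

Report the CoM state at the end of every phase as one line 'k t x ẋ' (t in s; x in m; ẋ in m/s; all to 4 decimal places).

phase 1: p=0.0918, T=0.299, ωT=0.945049, cosh=1.480800, sinh=1.092140; start (x,ẋ)=(-0.052900, 0.451600) → end (x,ẋ)=(0.033573, 0.169236)
phase 2: p=0.2546, T=0.635, ωT=2.007045, cosh=3.787839, sinh=3.653453; start (x,ẋ)=(0.033573, 0.169236) → end (x,ẋ)=(-0.386996, -1.911267)

1 0.2990 0.0336 0.1692
2 0.9340 -0.3870 -1.9113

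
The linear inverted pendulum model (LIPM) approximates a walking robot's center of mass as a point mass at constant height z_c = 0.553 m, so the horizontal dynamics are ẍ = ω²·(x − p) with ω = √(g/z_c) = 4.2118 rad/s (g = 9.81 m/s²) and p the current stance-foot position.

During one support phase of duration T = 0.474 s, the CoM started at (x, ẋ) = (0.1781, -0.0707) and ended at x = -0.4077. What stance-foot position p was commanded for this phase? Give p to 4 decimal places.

p = 0.3691

ωT = 4.2118·0.474 = 1.996393; cosh(ωT) = 3.749139, sinh(ωT) = 3.613314
x(T) = p + (x₀−p)·cosh(ωT) + (ẋ₀/ω)·sinh(ωT) ⇒ p·(1 − cosh) = x(T) − x₀·cosh − (ẋ₀/ω)·sinh
numerator   = -0.4077 − (0.1781)·3.749139 − (-0.0707/4.2118)·3.613314 = -1.014768
denominator = 1 − 3.749139 = -2.749139
p = -1.014768 / -2.749139 = 0.3691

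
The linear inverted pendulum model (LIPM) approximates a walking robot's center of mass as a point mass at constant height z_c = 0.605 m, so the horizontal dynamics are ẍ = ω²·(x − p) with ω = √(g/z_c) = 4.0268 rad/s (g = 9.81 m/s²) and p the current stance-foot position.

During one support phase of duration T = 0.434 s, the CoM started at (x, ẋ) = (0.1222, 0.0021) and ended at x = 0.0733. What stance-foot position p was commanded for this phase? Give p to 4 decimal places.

ωT = 4.0268·0.434 = 1.747631; cosh(ωT) = 2.957587, sinh(ωT) = 2.783401
x(T) = p + (x₀−p)·cosh(ωT) + (ẋ₀/ω)·sinh(ωT) ⇒ p·(1 − cosh) = x(T) − x₀·cosh − (ẋ₀/ω)·sinh
numerator   = 0.0733 − (0.1222)·2.957587 − (0.0021/4.0268)·2.783401 = -0.289569
denominator = 1 − 2.957587 = -1.957587
p = -0.289569 / -1.957587 = 0.1479

p = 0.1479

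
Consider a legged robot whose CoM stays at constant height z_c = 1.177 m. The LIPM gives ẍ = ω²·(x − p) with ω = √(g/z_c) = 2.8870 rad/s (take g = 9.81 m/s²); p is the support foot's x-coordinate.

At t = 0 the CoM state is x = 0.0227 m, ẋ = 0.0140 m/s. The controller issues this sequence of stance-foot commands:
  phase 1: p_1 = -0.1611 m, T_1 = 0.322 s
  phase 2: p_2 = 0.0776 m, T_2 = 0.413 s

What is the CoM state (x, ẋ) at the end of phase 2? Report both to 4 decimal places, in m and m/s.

phase 1: p=-0.1611, T=0.322, ωT=0.929614, cosh=1.464119, sinh=1.069413; start (x,ẋ)=(0.022700, 0.014000) → end (x,ẋ)=(0.113191, 0.587961)
phase 2: p=0.0776, T=0.413, ωT=1.192331, cosh=1.799133, sinh=1.495620; start (x,ẋ)=(0.113191, 0.587961) → end (x,ẋ)=(0.446228, 1.211496)

x = 0.4462, ẋ = 1.2115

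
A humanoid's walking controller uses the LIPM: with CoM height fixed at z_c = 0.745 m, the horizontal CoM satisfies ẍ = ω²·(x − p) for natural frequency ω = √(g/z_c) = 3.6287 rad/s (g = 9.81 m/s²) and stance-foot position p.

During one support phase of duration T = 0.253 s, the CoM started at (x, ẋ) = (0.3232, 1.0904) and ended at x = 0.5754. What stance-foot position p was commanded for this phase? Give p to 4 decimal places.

p = 0.4650

ωT = 3.6287·0.253 = 0.918061; cosh(ωT) = 1.451861, sinh(ωT) = 1.052569
x(T) = p + (x₀−p)·cosh(ωT) + (ẋ₀/ω)·sinh(ωT) ⇒ p·(1 − cosh) = x(T) − x₀·cosh − (ẋ₀/ω)·sinh
numerator   = 0.5754 − (0.3232)·1.451861 − (1.0904/3.6287)·1.052569 = -0.210131
denominator = 1 − 1.451861 = -0.451861
p = -0.210131 / -0.451861 = 0.4650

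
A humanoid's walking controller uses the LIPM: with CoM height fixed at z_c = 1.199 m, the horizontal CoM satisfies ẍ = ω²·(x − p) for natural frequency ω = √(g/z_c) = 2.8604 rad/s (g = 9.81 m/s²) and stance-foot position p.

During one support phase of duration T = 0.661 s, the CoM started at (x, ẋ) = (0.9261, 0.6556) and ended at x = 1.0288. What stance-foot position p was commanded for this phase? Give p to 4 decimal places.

ωT = 2.8604·0.661 = 1.890724; cosh(ωT) = 3.387564, sinh(ωT) = 3.236602
x(T) = p + (x₀−p)·cosh(ωT) + (ẋ₀/ω)·sinh(ωT) ⇒ p·(1 − cosh) = x(T) − x₀·cosh − (ẋ₀/ω)·sinh
numerator   = 1.0288 − (0.9261)·3.387564 − (0.6556/2.8604)·3.236602 = -2.850248
denominator = 1 − 3.387564 = -2.387564
p = -2.850248 / -2.387564 = 1.1938

p = 1.1938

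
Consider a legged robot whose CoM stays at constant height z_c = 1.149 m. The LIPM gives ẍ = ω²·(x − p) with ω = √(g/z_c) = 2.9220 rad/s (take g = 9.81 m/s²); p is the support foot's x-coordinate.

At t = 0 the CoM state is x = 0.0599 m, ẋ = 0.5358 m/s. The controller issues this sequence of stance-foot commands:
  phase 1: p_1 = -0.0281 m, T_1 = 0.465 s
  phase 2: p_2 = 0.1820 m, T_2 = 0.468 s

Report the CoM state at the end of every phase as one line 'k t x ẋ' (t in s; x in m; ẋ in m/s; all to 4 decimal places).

1 0.4650 0.4876 1.5786
2 0.9330 1.8123 4.9385

phase 1: p=-0.0281, T=0.465, ωT=1.358730, cosh=2.074118, sinh=1.817131; start (x,ẋ)=(0.059900, 0.535800) → end (x,ẋ)=(0.487625, 1.578562)
phase 2: p=0.1820, T=0.468, ωT=1.367496, cosh=2.090126, sinh=1.835382; start (x,ẋ)=(0.487625, 1.578562) → end (x,ẋ)=(1.812330, 4.938458)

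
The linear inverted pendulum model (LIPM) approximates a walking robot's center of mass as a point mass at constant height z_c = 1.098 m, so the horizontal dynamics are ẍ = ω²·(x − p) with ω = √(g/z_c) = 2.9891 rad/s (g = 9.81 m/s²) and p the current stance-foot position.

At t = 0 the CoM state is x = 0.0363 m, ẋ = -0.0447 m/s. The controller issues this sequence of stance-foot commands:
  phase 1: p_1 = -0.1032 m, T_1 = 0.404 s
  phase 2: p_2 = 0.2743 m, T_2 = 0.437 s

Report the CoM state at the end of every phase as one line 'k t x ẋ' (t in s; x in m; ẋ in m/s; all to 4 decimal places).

1 0.4040 0.1282 0.5537
2 0.8410 0.3017 0.3502

phase 1: p=-0.1032, T=0.404, ωT=1.207596, cosh=1.822174, sinh=1.523260; start (x,ẋ)=(0.036300, -0.044700) → end (x,ẋ)=(0.128214, 0.553717)
phase 2: p=0.2743, T=0.437, ωT=1.306237, cosh=1.981545, sinh=1.710708; start (x,ẋ)=(0.128214, 0.553717) → end (x,ẋ)=(0.301725, 0.350207)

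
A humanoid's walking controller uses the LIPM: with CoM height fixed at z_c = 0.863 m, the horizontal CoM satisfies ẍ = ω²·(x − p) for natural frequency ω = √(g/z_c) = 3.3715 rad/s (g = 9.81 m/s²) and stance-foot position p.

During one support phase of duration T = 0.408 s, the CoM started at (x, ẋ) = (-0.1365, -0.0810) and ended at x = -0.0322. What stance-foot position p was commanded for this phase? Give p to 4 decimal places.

ωT = 3.3715·0.408 = 1.375572; cosh(ωT) = 2.105017, sinh(ωT) = 1.852322
x(T) = p + (x₀−p)·cosh(ωT) + (ẋ₀/ω)·sinh(ωT) ⇒ p·(1 − cosh) = x(T) − x₀·cosh − (ẋ₀/ω)·sinh
numerator   = -0.0322 − (-0.1365)·2.105017 − (-0.0810/3.3715)·1.852322 = 0.299637
denominator = 1 − 2.105017 = -1.105017
p = 0.299637 / -1.105017 = -0.2712

p = -0.2712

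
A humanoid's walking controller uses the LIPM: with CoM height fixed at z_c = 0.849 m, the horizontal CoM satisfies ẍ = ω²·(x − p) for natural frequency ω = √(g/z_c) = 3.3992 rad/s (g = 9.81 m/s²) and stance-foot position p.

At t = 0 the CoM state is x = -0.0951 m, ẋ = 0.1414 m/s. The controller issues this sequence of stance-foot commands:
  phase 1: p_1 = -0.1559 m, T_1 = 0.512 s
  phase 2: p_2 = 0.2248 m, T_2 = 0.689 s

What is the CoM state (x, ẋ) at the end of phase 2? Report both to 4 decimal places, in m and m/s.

phase 1: p=-0.1559, T=0.512, ωT=1.740390, cosh=2.937510, sinh=2.762058; start (x,ẋ)=(-0.095100, 0.141400) → end (x,ẋ)=(0.137597, 0.986202)
phase 2: p=0.2248, T=0.689, ωT=2.342049, cosh=5.249329, sinh=5.153198; start (x,ẋ)=(0.137597, 0.986202) → end (x,ẋ)=(1.262127, 3.649382)

x = 1.2621, ẋ = 3.6494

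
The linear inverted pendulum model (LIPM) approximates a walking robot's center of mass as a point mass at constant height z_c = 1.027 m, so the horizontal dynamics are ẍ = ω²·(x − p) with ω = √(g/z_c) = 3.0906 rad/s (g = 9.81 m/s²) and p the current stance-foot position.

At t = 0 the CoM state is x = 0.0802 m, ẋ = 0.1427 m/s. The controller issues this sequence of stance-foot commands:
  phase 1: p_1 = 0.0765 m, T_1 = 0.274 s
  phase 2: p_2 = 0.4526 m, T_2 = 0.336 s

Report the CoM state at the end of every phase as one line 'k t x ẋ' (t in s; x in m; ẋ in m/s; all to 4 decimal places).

1 0.2740 0.1256 0.2079
2 0.6100 0.0159 -0.9183

phase 1: p=0.0765, T=0.274, ωT=0.846824, cosh=1.380502, sinh=0.951727; start (x,ẋ)=(0.080200, 0.142700) → end (x,ẋ)=(0.125551, 0.207881)
phase 2: p=0.4526, T=0.336, ωT=1.038442, cosh=1.589409, sinh=1.235403; start (x,ẋ)=(0.125551, 0.207881) → end (x,ẋ)=(0.015882, -0.918309)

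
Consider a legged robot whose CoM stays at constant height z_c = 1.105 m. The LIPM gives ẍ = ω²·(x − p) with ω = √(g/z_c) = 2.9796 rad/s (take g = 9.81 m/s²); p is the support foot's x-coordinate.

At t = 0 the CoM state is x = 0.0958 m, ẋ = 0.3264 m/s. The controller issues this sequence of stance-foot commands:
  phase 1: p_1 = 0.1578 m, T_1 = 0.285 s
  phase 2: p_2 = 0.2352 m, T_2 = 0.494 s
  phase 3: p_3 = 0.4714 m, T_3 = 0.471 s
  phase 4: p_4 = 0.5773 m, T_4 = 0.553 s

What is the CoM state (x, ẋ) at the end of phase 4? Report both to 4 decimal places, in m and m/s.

x = -0.6565, ẋ = -3.5774

phase 1: p=0.1578, T=0.285, ωT=0.849186, cosh=1.382753, sinh=0.954990; start (x,ẋ)=(0.095800, 0.326400) → end (x,ẋ)=(0.176684, 0.274910)
phase 2: p=0.2352, T=0.494, ωT=1.471922, cosh=2.293544, sinh=2.064060; start (x,ẋ)=(0.176684, 0.274910) → end (x,ẋ)=(0.291429, 0.270639)
phase 3: p=0.4714, T=0.471, ωT=1.403392, cosh=2.157369, sinh=1.911607; start (x,ẋ)=(0.291429, 0.270639) → end (x,ẋ)=(0.256768, -0.441216)
phase 4: p=0.5773, T=0.553, ωT=1.647719, cosh=2.693802, sinh=2.501313; start (x,ẋ)=(0.256768, -0.441216) → end (x,ẋ)=(-0.656541, -3.577445)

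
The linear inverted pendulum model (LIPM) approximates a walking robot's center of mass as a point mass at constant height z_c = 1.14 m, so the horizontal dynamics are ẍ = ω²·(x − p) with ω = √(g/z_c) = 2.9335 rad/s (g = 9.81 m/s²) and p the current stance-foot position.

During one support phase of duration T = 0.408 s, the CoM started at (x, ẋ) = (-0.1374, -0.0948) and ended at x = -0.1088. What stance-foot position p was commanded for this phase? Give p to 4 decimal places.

p = -0.2332

ωT = 2.9335·0.408 = 1.196868; cosh(ωT) = 1.805937, sinh(ωT) = 1.503798
x(T) = p + (x₀−p)·cosh(ωT) + (ẋ₀/ω)·sinh(ωT) ⇒ p·(1 − cosh) = x(T) − x₀·cosh − (ẋ₀/ω)·sinh
numerator   = -0.1088 − (-0.1374)·1.805937 − (-0.0948/2.9335)·1.503798 = 0.187933
denominator = 1 − 1.805937 = -0.805937
p = 0.187933 / -0.805937 = -0.2332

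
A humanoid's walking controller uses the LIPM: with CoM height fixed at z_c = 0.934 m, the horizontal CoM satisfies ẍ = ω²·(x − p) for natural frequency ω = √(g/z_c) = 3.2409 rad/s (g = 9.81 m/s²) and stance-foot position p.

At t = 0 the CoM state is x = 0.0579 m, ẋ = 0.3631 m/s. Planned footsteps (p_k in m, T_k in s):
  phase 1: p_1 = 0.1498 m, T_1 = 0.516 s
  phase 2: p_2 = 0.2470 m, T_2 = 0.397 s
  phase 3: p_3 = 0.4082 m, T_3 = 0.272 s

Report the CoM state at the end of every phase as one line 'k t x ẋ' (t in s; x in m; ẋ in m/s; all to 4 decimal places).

phase 1: p=0.1498, T=0.516, ωT=1.672304, cosh=2.756119, sinh=2.568305; start (x,ẋ)=(0.057900, 0.363100) → end (x,ẋ)=(0.184257, 0.235806)
phase 2: p=0.2470, T=0.397, ωT=1.286637, cosh=1.948395, sinh=1.672197; start (x,ẋ)=(0.184257, 0.235806) → end (x,ẋ)=(0.246421, 0.119414)
phase 3: p=0.4082, T=0.272, ωT=0.881525, cosh=1.414365, sinh=1.000214; start (x,ẋ)=(0.246421, 0.119414) → end (x,ẋ)=(0.216239, -0.355528)

1 0.5160 0.1843 0.2358
2 0.9130 0.2464 0.1194
3 1.1850 0.2162 -0.3555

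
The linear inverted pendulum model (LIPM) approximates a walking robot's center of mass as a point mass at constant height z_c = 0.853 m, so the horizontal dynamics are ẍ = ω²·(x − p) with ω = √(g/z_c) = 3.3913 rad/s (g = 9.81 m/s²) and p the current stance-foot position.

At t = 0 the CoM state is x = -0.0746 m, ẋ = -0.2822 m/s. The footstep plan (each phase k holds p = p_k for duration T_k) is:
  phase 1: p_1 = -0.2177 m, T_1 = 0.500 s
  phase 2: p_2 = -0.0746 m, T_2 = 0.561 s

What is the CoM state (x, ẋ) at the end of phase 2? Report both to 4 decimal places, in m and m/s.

x = 0.5321, ẋ = 2.1090

phase 1: p=-0.2177, T=0.500, ωT=1.695650, cosh=2.816834, sinh=2.633354; start (x,ẋ)=(-0.074600, -0.282200) → end (x,ẋ)=(-0.033740, 0.483043)
phase 2: p=-0.0746, T=0.561, ωT=1.902519, cosh=3.425976, sinh=3.276784; start (x,ẋ)=(-0.033740, 0.483043) → end (x,ẋ)=(0.532117, 2.108951)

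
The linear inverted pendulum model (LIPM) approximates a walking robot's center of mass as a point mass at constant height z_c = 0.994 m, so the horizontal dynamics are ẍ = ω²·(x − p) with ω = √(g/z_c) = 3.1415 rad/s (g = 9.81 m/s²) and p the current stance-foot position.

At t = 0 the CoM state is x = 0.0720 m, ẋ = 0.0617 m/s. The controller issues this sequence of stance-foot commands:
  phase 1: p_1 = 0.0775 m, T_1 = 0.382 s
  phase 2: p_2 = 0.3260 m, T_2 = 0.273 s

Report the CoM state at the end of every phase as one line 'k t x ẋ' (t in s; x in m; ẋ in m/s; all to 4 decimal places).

1 0.3820 0.0972 0.0856
2 0.6550 0.0341 -0.5758

phase 1: p=0.0775, T=0.382, ωT=1.200053, cosh=1.810736, sinh=1.509557; start (x,ẋ)=(0.072000, 0.061700) → end (x,ẋ)=(0.097189, 0.085640)
phase 2: p=0.3260, T=0.273, ωT=0.857630, cosh=1.390866, sinh=0.966700; start (x,ẋ)=(0.097189, 0.085640) → end (x,ẋ)=(0.034108, -0.575759)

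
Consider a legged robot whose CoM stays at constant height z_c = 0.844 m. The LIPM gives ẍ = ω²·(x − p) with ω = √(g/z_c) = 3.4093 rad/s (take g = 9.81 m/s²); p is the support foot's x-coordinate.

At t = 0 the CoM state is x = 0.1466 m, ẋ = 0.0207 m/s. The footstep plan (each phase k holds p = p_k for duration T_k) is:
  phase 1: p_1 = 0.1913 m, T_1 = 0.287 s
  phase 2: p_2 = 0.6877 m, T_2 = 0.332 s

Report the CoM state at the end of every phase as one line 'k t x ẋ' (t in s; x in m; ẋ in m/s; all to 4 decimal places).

1 0.2870 0.1304 -0.1426
2 0.6190 -0.3246 -2.8845

phase 1: p=0.1913, T=0.287, ωT=0.978469, cosh=1.518133, sinh=1.142247; start (x,ẋ)=(0.146600, 0.020700) → end (x,ẋ)=(0.130375, -0.142648)
phase 2: p=0.6877, T=0.332, ωT=1.131888, cosh=1.711965, sinh=1.389541; start (x,ẋ)=(0.130375, -0.142648) → end (x,ẋ)=(-0.324561, -2.884460)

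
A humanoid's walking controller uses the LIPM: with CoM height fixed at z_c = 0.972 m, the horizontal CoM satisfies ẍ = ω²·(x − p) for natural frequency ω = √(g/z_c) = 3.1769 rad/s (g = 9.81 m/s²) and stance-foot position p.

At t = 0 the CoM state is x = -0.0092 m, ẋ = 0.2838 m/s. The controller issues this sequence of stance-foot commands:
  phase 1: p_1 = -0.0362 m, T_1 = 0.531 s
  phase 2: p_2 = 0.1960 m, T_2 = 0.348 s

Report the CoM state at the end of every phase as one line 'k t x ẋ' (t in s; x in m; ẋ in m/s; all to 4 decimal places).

1 0.5310 0.2723 1.0167
2 0.8790 0.7543 2.0300

phase 1: p=-0.0362, T=0.531, ωT=1.686934, cosh=2.793988, sinh=2.608902; start (x,ẋ)=(-0.009200, 0.283800) → end (x,ẋ)=(0.272297, 1.016716)
phase 2: p=0.1960, T=0.348, ωT=1.105561, cosh=1.675972, sinh=1.344947; start (x,ẋ)=(0.272297, 1.016716) → end (x,ẋ)=(0.754300, 2.029986)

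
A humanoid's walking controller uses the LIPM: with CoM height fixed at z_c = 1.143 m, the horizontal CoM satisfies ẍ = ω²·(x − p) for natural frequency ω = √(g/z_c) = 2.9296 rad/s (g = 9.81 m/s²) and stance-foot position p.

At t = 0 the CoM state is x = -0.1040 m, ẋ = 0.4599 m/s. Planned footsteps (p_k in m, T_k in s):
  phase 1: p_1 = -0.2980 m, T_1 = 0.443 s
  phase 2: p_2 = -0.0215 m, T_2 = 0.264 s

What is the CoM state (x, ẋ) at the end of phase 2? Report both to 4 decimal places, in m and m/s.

x = 1.0099, ẋ = 3.3816

phase 1: p=-0.2980, T=0.443, ωT=1.297813, cosh=1.967204, sinh=1.694076; start (x,ẋ)=(-0.104000, 0.459900) → end (x,ẋ)=(0.349580, 1.867532)
phase 2: p=-0.0215, T=0.264, ωT=0.773414, cosh=1.314294, sinh=0.852859; start (x,ẋ)=(0.349580, 1.867532) → end (x,ẋ)=(1.009881, 3.381644)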